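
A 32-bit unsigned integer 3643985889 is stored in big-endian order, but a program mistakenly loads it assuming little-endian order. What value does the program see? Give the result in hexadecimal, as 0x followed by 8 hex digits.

0xE1CF32D9

3643985889 in 32-bit hexadecimal is 0xD932CFE1.
Stored big-endian, the bytes at ascending addresses are D9 32 CF E1.
Read back as little-endian, the first byte is least significant, giving 0xE1CF32D9.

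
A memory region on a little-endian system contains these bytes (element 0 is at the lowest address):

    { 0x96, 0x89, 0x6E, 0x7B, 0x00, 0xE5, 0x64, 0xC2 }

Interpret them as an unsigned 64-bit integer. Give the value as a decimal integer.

14007572531262687638

Little-endian stores the least-significant byte at the lowest address.
Reassemble most-significant byte first: C2 64 E5 00 7B 6E 89 96 → 0xC264E5007B6E8996.
0xC264E5007B6E8996 = 14007572531262687638.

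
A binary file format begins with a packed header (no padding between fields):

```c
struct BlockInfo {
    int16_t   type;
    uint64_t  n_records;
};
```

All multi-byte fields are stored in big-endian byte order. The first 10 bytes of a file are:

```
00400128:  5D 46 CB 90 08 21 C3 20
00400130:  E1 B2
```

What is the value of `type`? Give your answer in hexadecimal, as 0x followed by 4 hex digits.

`type` is the first field, at byte offset 0, occupying 2 bytes.
Bytes at offsets 0..1: 5D 46.
Big-endian: lowest address holds the most-significant byte.
The bytes are already most-significant first: 0x5D46.

0x5D46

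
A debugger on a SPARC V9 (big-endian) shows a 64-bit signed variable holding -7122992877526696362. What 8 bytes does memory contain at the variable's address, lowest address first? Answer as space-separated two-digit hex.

9D 26 0B B7 95 62 3E 56

Two's complement of -7122992877526696362 in 64 bits: 7122992877526696362 = 0x62D9F4486A9DC1AA; invert → 0x9D260BB795623E55; add 1 → 0x9D260BB795623E56.
Split into bytes (most-significant first): 9D 26 0B B7 95 62 3E 56.
In big-endian order the high byte comes first in memory.
So the memory order matches the most-significant-first order: 9D 26 0B B7 95 62 3E 56.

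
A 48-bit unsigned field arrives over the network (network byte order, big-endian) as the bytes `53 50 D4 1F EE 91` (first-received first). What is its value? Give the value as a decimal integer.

Big-endian: lowest address holds the most-significant byte.
The bytes are already most-significant first: 0x5350D41FEE91.
0x5350D41FEE91 = 91606621351569.

91606621351569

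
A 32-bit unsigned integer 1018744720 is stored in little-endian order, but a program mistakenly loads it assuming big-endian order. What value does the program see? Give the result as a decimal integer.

2429532220

1018744720 in 32-bit hexadecimal is 0x3CB8CF90.
Stored little-endian, the bytes at ascending addresses are 90 CF B8 3C.
Read back as big-endian, the last byte is least significant, giving 0x90CFB83C.
0x90CFB83C = 2429532220.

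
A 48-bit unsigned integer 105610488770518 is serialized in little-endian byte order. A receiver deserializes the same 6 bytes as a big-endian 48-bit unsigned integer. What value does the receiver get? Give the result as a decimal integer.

105610488770518 in 48-bit hexadecimal is 0x600D5BAAEFD6.
Stored little-endian, the bytes at ascending addresses are D6 EF AA 5B 0D 60.
Read back as big-endian, the last byte is least significant, giving 0xD6EFAA5B0D60.
0xD6EFAA5B0D60 = 236324843621728.

236324843621728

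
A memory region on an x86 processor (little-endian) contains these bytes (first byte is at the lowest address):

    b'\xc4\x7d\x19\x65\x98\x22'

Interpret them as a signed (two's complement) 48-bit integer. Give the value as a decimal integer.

Little-endian stores the least-significant byte at the lowest address.
Reassemble most-significant byte first: 22 98 65 19 7D C4 → 0x229865197DC4.
0x229865197DC4 = 38037926542788.

38037926542788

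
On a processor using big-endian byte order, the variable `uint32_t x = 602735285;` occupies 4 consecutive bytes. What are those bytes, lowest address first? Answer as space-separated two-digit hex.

23 ED 02 B5

602735285 in hexadecimal, padded to 32 bits, is 0x23ED02B5.
Split into bytes (most-significant first): 23 ED 02 B5.
In big-endian order the high byte comes first in memory.
So the memory order matches the most-significant-first order: 23 ED 02 B5.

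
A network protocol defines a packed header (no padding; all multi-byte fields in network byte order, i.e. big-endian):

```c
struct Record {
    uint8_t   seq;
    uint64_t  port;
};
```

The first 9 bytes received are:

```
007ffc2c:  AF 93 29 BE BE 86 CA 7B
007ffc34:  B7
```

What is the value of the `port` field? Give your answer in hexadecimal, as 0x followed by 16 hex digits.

0x9329BEBE86CA7BB7

`port` follows `seq` (1 byte), so it starts at byte offset 1 and occupies 8 bytes.
Bytes at offsets 1..8: 93 29 BE BE 86 CA 7B B7.
In big-endian order the high byte comes first in memory.
The bytes are already most-significant first: 0x9329BEBE86CA7BB7.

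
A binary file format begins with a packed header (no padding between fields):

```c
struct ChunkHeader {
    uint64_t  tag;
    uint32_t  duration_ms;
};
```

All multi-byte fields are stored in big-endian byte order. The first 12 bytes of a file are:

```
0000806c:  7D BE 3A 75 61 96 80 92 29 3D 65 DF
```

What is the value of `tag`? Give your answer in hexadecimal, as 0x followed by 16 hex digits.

`tag` is the first field, at byte offset 0, occupying 8 bytes.
Bytes at offsets 0..7: 7D BE 3A 75 61 96 80 92.
Big-endian: lowest address holds the most-significant byte.
The bytes are already most-significant first: 0x7DBE3A7561968092.

0x7DBE3A7561968092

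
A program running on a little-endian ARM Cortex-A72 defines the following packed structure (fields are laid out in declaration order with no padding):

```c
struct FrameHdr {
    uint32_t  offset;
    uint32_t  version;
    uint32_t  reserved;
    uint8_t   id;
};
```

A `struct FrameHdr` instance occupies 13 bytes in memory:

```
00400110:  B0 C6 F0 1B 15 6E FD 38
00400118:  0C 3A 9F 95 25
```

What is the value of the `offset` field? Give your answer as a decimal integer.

468764336

`offset` is the first field, at byte offset 0, occupying 4 bytes.
Bytes at offsets 0..3: B0 C6 F0 1B.
In little-endian order the low byte comes first in memory.
Reassemble most-significant byte first: 1B F0 C6 B0 → 0x1BF0C6B0.
0x1BF0C6B0 = 468764336.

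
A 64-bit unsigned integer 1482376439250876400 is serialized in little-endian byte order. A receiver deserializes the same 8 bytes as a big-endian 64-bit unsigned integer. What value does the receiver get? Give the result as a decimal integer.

17363615703985656340

1482376439250876400 in 64-bit hexadecimal is 0x149275847CF4F7F0.
Stored little-endian, the bytes at ascending addresses are F0 F7 F4 7C 84 75 92 14.
Read back as big-endian, the last byte is least significant, giving 0xF0F7F47C84759214.
0xF0F7F47C84759214 = 17363615703985656340.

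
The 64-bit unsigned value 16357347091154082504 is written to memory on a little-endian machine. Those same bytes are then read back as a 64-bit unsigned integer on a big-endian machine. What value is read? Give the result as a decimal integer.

14418840131311501539

16357347091154082504 in 64-bit hexadecimal is 0xE300F883B4021AC8.
Stored little-endian, the bytes at ascending addresses are C8 1A 02 B4 83 F8 00 E3.
Read back as big-endian, the last byte is least significant, giving 0xC81A02B483F800E3.
0xC81A02B483F800E3 = 14418840131311501539.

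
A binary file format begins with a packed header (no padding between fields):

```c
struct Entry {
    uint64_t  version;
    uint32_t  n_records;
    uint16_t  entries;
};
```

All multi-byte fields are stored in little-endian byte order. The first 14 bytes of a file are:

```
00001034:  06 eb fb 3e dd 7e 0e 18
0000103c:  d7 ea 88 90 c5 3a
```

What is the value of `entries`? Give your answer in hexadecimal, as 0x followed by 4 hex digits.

`entries` follows `version` (8 B), `n_records` (4 B), so it starts at offset 8 + 4 = 12 and occupies 2 bytes.
Bytes at offsets 12..13: C5 3A.
Little-endian: lowest address holds the least-significant byte.
Reassemble most-significant byte first: 3A C5 → 0x3AC5.

0x3AC5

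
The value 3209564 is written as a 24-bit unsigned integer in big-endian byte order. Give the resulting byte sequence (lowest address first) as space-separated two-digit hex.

30 F9 5C

3209564 in hexadecimal, padded to 24 bits, is 0x30F95C.
Split into bytes (most-significant first): 30 F9 5C.
In big-endian order the high byte comes first in memory.
So the memory order matches the most-significant-first order: 30 F9 5C.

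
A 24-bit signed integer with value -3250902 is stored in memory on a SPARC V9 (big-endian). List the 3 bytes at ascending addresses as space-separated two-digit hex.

Two's complement of -3250902 in 24 bits: 3250902 = 0x319AD6; invert → 0xCE6529; add 1 → 0xCE652A.
Split into bytes (most-significant first): CE 65 2A.
Big-endian: lowest address holds the most-significant byte.
So the memory order matches the most-significant-first order: CE 65 2A.

CE 65 2A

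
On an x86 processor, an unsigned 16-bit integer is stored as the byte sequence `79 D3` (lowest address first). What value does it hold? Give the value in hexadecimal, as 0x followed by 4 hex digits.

0xD379

Little-endian: lowest address holds the least-significant byte.
Reassemble most-significant byte first: D3 79 → 0xD379.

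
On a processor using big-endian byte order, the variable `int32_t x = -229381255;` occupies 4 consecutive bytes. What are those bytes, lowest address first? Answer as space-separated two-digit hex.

Two's complement of -229381255 in 32 bits: 229381255 = 0x0DAC1487; invert → 0xF253EB78; add 1 → 0xF253EB79.
Split into bytes (most-significant first): F2 53 EB 79.
In big-endian order the high byte comes first in memory.
So the memory order matches the most-significant-first order: F2 53 EB 79.

F2 53 EB 79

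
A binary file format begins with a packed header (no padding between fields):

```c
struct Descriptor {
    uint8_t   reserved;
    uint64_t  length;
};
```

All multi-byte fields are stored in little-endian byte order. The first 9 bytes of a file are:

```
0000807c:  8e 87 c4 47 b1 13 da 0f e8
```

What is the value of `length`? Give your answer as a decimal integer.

`length` follows `reserved` (1 byte), so it starts at byte offset 1 and occupies 8 bytes.
Bytes at offsets 1..8: 87 C4 47 B1 13 DA 0F E8.
In little-endian order the low byte comes first in memory.
Reassemble most-significant byte first: E8 0F DA 13 B1 47 C4 87 → 0xE80FDA13B147C487.
0xE80FDA13B147C487 = 16721823719563445383.

16721823719563445383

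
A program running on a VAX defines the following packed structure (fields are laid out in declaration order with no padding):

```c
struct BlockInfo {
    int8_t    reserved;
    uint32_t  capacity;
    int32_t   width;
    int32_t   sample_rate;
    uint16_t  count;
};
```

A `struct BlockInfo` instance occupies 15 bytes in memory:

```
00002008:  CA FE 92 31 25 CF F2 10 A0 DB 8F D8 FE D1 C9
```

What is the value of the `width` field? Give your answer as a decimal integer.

-1609502001

`width` follows `reserved` (1 B), `capacity` (4 B), so it starts at offset 1 + 4 = 5 and occupies 4 bytes.
Bytes at offsets 5..8: CF F2 10 A0.
Little-endian stores the least-significant byte at the lowest address.
Reassemble most-significant byte first: A0 10 F2 CF → 0xA010F2CF.
Top bit is set, so as a signed 32-bit value this is 0xA010F2CF − 2^32 = -1609502001.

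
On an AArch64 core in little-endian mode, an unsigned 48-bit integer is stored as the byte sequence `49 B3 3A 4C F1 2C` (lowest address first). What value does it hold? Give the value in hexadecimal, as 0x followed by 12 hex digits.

0x2CF14C3AB349

Little-endian stores the least-significant byte at the lowest address.
Reassemble most-significant byte first: 2C F1 4C 3A B3 49 → 0x2CF14C3AB349.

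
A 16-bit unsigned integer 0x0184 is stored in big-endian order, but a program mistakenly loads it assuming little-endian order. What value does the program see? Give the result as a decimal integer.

33793

Stored big-endian, the bytes at ascending addresses are 01 84.
Read back as little-endian, the first byte is least significant, giving 0x8401.
0x8401 = 33793.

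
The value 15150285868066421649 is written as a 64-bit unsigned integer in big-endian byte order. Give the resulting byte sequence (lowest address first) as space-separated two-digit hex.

D2 40 A0 BA 33 B8 3B 91

15150285868066421649 in hexadecimal, padded to 64 bits, is 0xD240A0BA33B83B91.
Split into bytes (most-significant first): D2 40 A0 BA 33 B8 3B 91.
Big-endian: lowest address holds the most-significant byte.
So the memory order matches the most-significant-first order: D2 40 A0 BA 33 B8 3B 91.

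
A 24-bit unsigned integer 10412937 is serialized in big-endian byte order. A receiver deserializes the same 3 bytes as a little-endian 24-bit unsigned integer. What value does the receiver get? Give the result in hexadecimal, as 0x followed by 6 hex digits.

10412937 in 24-bit hexadecimal is 0x9EE389.
Stored big-endian, the bytes at ascending addresses are 9E E3 89.
Read back as little-endian, the first byte is least significant, giving 0x89E39E.

0x89E39E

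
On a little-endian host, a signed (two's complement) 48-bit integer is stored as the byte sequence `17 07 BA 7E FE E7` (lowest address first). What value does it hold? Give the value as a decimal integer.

-26394742880489

Little-endian: lowest address holds the least-significant byte.
Reassemble most-significant byte first: E7 FE 7E BA 07 17 → 0xE7FE7EBA0717.
Top bit is set, so as a signed 48-bit value this is 0xE7FE7EBA0717 − 2^48 = -26394742880489.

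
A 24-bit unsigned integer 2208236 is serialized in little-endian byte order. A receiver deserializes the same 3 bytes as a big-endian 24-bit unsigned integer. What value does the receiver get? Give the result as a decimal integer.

2208236 in 24-bit hexadecimal is 0x21B1EC.
Stored little-endian, the bytes at ascending addresses are EC B1 21.
Read back as big-endian, the last byte is least significant, giving 0xECB121.
0xECB121 = 15511841.

15511841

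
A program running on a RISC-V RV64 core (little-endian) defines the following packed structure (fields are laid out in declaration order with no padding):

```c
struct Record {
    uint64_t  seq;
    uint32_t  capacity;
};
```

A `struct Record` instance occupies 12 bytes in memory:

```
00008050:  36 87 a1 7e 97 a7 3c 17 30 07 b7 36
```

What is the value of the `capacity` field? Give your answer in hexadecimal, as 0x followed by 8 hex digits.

`capacity` follows `seq` (8 bytes), so it starts at byte offset 8 and occupies 4 bytes.
Bytes at offsets 8..11: 30 07 B7 36.
In little-endian order the low byte comes first in memory.
Reassemble most-significant byte first: 36 B7 07 30 → 0x36B70730.

0x36B70730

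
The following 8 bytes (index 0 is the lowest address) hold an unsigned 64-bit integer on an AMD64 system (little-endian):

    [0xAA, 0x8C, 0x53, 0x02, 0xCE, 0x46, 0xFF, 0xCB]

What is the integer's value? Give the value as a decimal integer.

14699545559376825514

Little-endian: lowest address holds the least-significant byte.
Reassemble most-significant byte first: CB FF 46 CE 02 53 8C AA → 0xCBFF46CE02538CAA.
0xCBFF46CE02538CAA = 14699545559376825514.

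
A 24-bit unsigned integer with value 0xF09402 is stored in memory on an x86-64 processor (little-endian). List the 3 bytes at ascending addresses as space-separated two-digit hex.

02 94 F0

Split into bytes (most-significant first): F0 94 02.
Little-endian stores the least-significant byte at the lowest address.
So at ascending addresses the bytes are 02 94 F0.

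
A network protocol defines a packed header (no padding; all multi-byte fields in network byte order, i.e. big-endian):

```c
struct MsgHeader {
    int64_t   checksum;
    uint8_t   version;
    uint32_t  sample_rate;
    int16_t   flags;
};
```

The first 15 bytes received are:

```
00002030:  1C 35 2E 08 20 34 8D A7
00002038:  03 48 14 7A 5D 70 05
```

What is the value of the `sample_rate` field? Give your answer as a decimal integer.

`sample_rate` follows `checksum` (8 B), `version` (1 B), so it starts at offset 8 + 1 = 9 and occupies 4 bytes.
Bytes at offsets 9..12: 48 14 7A 5D.
In big-endian order the high byte comes first in memory.
The bytes are already most-significant first: 0x48147A5D.
0x48147A5D = 1209301597.

1209301597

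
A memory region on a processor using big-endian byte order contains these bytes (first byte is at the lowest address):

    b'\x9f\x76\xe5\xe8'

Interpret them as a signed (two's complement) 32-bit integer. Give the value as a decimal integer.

In big-endian order the high byte comes first in memory.
The bytes are already most-significant first: 0x9F76E5E8.
Top bit is set, so as a signed 32-bit value this is 0x9F76E5E8 − 2^32 = -1619597848.

-1619597848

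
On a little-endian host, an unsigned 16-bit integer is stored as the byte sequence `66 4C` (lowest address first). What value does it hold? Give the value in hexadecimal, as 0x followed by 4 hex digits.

Little-endian stores the least-significant byte at the lowest address.
Reassemble most-significant byte first: 4C 66 → 0x4C66.

0x4C66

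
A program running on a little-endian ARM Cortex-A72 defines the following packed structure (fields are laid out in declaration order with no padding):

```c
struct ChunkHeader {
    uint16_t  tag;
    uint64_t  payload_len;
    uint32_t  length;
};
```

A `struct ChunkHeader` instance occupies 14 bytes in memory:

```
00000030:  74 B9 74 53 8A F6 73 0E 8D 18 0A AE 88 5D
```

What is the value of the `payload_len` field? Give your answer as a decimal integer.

`payload_len` follows `tag` (2 bytes), so it starts at byte offset 2 and occupies 8 bytes.
Bytes at offsets 2..9: 74 53 8A F6 73 0E 8D 18.
In little-endian order the low byte comes first in memory.
Reassemble most-significant byte first: 18 8D 0E 73 F6 8A 53 74 → 0x188D0E73F68A5374.
0x188D0E73F68A5374 = 1769086119846761332.

1769086119846761332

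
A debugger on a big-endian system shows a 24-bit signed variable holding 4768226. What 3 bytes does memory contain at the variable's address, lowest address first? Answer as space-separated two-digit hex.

4768226 in hexadecimal, padded to 24 bits, is 0x48C1E2.
Split into bytes (most-significant first): 48 C1 E2.
In big-endian order the high byte comes first in memory.
So the memory order matches the most-significant-first order: 48 C1 E2.

48 C1 E2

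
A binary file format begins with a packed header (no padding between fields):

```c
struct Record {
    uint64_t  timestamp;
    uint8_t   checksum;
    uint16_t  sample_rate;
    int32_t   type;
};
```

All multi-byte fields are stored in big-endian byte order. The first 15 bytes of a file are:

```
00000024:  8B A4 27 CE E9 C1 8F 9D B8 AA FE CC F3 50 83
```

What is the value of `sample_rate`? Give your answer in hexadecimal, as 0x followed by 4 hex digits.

`sample_rate` follows `timestamp` (8 B), `checksum` (1 B), so it starts at offset 8 + 1 = 9 and occupies 2 bytes.
Bytes at offsets 9..10: AA FE.
Big-endian stores the most-significant byte at the lowest address.
The bytes are already most-significant first: 0xAAFE.

0xAAFE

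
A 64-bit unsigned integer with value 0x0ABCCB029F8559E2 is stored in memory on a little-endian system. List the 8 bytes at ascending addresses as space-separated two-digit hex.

E2 59 85 9F 02 CB BC 0A

Split into bytes (most-significant first): 0A BC CB 02 9F 85 59 E2.
In little-endian order the low byte comes first in memory.
So at ascending addresses the bytes are E2 59 85 9F 02 CB BC 0A.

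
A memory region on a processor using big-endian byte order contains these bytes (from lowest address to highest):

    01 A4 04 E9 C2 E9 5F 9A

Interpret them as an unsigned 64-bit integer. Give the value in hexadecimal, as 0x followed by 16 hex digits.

Big-endian stores the most-significant byte at the lowest address.
The bytes are already most-significant first: 0x01A404E9C2E95F9A.

0x01A404E9C2E95F9A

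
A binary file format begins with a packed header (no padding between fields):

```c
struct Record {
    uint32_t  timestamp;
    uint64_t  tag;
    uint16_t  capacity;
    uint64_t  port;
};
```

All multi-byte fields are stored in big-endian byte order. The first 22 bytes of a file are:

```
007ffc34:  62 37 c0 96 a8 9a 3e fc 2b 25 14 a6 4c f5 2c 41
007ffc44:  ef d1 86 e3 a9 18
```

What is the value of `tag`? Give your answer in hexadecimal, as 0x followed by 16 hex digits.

0xA89A3EFC2B2514A6

`tag` follows `timestamp` (4 bytes), so it starts at byte offset 4 and occupies 8 bytes.
Bytes at offsets 4..11: A8 9A 3E FC 2B 25 14 A6.
In big-endian order the high byte comes first in memory.
The bytes are already most-significant first: 0xA89A3EFC2B2514A6.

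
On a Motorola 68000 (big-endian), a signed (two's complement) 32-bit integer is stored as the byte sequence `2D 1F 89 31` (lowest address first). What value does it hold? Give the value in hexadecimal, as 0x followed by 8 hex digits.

0x2D1F8931

In big-endian order the high byte comes first in memory.
The bytes are already most-significant first: 0x2D1F8931.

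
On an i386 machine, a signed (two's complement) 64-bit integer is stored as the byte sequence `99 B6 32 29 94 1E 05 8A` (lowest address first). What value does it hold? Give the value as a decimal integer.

In little-endian order the low byte comes first in memory.
Reassemble most-significant byte first: 8A 05 1E 94 29 32 B6 99 → 0x8A051E942932B699.
Top bit is set, so as a signed 64-bit value this is 0x8A051E942932B699 − 2^64 = -8501355099896760679.

-8501355099896760679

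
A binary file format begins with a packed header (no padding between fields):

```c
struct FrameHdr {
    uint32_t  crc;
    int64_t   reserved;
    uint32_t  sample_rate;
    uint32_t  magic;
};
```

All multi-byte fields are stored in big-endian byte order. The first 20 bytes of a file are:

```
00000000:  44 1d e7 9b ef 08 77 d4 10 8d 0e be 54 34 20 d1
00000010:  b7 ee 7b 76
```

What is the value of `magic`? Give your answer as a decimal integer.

`magic` follows `crc` (4 B), `reserved` (8 B), `sample_rate` (4 B), so it starts at offset 4 + 8 + 4 = 16 and occupies 4 bytes.
Bytes at offsets 16..19: B7 EE 7B 76.
Big-endian stores the most-significant byte at the lowest address.
The bytes are already most-significant first: 0xB7EE7B76.
0xB7EE7B76 = 3085859702.

3085859702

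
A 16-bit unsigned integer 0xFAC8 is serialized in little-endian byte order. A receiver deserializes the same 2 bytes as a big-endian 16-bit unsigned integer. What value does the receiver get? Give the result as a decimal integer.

Stored little-endian, the bytes at ascending addresses are C8 FA.
Read back as big-endian, the last byte is least significant, giving 0xC8FA.
0xC8FA = 51450.

51450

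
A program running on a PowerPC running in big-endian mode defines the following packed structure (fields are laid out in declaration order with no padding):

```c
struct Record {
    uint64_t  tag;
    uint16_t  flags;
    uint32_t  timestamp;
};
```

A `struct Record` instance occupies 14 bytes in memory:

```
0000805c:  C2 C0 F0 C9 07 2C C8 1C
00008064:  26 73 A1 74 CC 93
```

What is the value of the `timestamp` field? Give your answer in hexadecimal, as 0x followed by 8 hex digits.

`timestamp` follows `tag` (8 B), `flags` (2 B), so it starts at offset 8 + 2 = 10 and occupies 4 bytes.
Bytes at offsets 10..13: A1 74 CC 93.
In big-endian order the high byte comes first in memory.
The bytes are already most-significant first: 0xA174CC93.

0xA174CC93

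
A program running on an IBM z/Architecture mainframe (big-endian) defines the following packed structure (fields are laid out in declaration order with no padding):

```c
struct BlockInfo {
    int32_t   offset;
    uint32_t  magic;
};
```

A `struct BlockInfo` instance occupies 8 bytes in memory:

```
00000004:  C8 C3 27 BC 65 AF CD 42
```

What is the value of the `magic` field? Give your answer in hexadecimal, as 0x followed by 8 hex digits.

0x65AFCD42

`magic` follows `offset` (4 bytes), so it starts at byte offset 4 and occupies 4 bytes.
Bytes at offsets 4..7: 65 AF CD 42.
Big-endian stores the most-significant byte at the lowest address.
The bytes are already most-significant first: 0x65AFCD42.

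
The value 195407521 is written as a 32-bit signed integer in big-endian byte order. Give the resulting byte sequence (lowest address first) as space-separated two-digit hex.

195407521 in hexadecimal, padded to 32 bits, is 0x0BA5AEA1.
Split into bytes (most-significant first): 0B A5 AE A1.
Big-endian stores the most-significant byte at the lowest address.
So the memory order matches the most-significant-first order: 0B A5 AE A1.

0B A5 AE A1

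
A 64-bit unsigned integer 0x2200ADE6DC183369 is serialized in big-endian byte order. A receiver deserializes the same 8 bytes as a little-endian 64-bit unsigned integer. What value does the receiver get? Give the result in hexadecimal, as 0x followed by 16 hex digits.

0x693318DCE6AD0022

Stored big-endian, the bytes at ascending addresses are 22 00 AD E6 DC 18 33 69.
Read back as little-endian, the first byte is least significant, giving 0x693318DCE6AD0022.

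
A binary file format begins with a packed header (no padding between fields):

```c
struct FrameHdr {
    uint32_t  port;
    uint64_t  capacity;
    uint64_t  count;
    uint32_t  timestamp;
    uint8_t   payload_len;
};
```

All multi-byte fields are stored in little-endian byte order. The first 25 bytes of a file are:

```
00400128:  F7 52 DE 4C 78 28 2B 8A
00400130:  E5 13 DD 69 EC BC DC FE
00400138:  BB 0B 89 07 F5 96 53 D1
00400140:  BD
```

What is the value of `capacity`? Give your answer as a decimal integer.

`capacity` follows `port` (4 bytes), so it starts at byte offset 4 and occupies 8 bytes.
Bytes at offsets 4..11: 78 28 2B 8A E5 13 DD 69.
Little-endian stores the least-significant byte at the lowest address.
Reassemble most-significant byte first: 69 DD 13 E5 8A 2B 28 78 → 0x69DD13E58A2B2878.
0x69DD13E58A2B2878 = 7628275220422011000.

7628275220422011000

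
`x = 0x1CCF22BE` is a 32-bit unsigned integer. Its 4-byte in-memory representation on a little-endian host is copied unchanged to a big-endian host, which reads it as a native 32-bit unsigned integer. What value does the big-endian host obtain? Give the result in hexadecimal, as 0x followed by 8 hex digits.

Stored little-endian, the bytes at ascending addresses are BE 22 CF 1C.
Read back as big-endian, the last byte is least significant, giving 0xBE22CF1C.

0xBE22CF1C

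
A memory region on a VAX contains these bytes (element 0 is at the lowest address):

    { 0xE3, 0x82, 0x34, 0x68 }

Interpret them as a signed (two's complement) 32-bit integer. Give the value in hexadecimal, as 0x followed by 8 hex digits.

0x683482E3

Little-endian: lowest address holds the least-significant byte.
Reassemble most-significant byte first: 68 34 82 E3 → 0x683482E3.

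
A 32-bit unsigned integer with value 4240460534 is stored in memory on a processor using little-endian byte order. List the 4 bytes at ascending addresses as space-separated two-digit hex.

4240460534 in hexadecimal, padded to 32 bits, is 0xFCC04AF6.
Split into bytes (most-significant first): FC C0 4A F6.
In little-endian order the low byte comes first in memory.
So at ascending addresses the bytes are F6 4A C0 FC.

F6 4A C0 FC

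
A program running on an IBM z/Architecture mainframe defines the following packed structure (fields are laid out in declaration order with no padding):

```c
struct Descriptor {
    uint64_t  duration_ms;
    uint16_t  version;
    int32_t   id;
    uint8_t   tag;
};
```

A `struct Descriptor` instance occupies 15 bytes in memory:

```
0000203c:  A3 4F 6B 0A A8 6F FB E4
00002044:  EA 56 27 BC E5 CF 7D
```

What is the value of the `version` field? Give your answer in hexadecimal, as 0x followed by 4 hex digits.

`version` follows `duration_ms` (8 bytes), so it starts at byte offset 8 and occupies 2 bytes.
Bytes at offsets 8..9: EA 56.
Big-endian: lowest address holds the most-significant byte.
The bytes are already most-significant first: 0xEA56.

0xEA56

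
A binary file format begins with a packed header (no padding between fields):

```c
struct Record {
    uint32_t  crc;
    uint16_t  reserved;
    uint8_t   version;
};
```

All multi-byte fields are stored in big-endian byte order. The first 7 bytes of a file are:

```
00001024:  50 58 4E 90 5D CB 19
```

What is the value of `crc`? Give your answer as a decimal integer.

1347964560

`crc` is the first field, at byte offset 0, occupying 4 bytes.
Bytes at offsets 0..3: 50 58 4E 90.
Big-endian stores the most-significant byte at the lowest address.
The bytes are already most-significant first: 0x50584E90.
0x50584E90 = 1347964560.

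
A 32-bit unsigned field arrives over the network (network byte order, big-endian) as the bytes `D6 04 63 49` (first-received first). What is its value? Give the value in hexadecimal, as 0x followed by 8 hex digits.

0xD6046349

Big-endian stores the most-significant byte at the lowest address.
The bytes are already most-significant first: 0xD6046349.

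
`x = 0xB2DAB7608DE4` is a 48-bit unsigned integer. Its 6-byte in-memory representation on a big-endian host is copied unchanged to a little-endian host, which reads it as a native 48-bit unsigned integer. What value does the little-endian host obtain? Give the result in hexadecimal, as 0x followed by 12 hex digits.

Stored big-endian, the bytes at ascending addresses are B2 DA B7 60 8D E4.
Read back as little-endian, the first byte is least significant, giving 0xE48D60B7DAB2.

0xE48D60B7DAB2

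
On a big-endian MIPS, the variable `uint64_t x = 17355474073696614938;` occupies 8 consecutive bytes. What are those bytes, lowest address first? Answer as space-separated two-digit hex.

F0 DB 07 B7 7F 30 3A 1A

17355474073696614938 in hexadecimal, padded to 64 bits, is 0xF0DB07B77F303A1A.
Split into bytes (most-significant first): F0 DB 07 B7 7F 30 3A 1A.
Big-endian: lowest address holds the most-significant byte.
So the memory order matches the most-significant-first order: F0 DB 07 B7 7F 30 3A 1A.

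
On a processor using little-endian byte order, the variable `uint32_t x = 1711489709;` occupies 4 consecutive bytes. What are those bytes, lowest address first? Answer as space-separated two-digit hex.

AD 42 03 66

1711489709 in hexadecimal, padded to 32 bits, is 0x660342AD.
Split into bytes (most-significant first): 66 03 42 AD.
In little-endian order the low byte comes first in memory.
So at ascending addresses the bytes are AD 42 03 66.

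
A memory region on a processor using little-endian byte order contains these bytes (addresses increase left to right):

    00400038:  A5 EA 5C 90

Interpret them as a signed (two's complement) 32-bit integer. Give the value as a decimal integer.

Little-endian: lowest address holds the least-significant byte.
Reassemble most-significant byte first: 90 5C EA A5 → 0x905CEAA5.
Top bit is set, so as a signed 32-bit value this is 0x905CEAA5 − 2^32 = -1872958811.

-1872958811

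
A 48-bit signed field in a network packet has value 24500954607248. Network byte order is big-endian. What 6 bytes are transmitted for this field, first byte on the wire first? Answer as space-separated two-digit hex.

24500954607248 in hexadecimal, padded to 48 bits, is 0x164892B22E90.
Split into bytes (most-significant first): 16 48 92 B2 2E 90.
Big-endian stores the most-significant byte at the lowest address.
So the memory order matches the most-significant-first order: 16 48 92 B2 2E 90.

16 48 92 B2 2E 90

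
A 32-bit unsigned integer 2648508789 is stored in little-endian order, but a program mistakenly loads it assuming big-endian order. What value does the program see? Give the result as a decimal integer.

1963580829

2648508789 in 32-bit hexadecimal is 0x9DDD0975.
Stored little-endian, the bytes at ascending addresses are 75 09 DD 9D.
Read back as big-endian, the last byte is least significant, giving 0x7509DD9D.
0x7509DD9D = 1963580829.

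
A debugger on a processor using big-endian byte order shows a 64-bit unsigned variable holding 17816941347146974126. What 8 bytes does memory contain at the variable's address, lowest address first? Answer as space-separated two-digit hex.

17816941347146974126 in hexadecimal, padded to 64 bits, is 0xF7427DC1CCAA43AE.
Split into bytes (most-significant first): F7 42 7D C1 CC AA 43 AE.
Big-endian stores the most-significant byte at the lowest address.
So the memory order matches the most-significant-first order: F7 42 7D C1 CC AA 43 AE.

F7 42 7D C1 CC AA 43 AE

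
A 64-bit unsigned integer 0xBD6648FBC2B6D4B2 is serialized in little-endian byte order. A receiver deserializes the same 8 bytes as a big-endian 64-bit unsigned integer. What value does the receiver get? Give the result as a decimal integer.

12886125382369568445

Stored little-endian, the bytes at ascending addresses are B2 D4 B6 C2 FB 48 66 BD.
Read back as big-endian, the last byte is least significant, giving 0xB2D4B6C2FB4866BD.
0xB2D4B6C2FB4866BD = 12886125382369568445.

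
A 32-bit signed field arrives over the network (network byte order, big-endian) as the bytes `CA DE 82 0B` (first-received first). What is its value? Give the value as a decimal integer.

Big-endian stores the most-significant byte at the lowest address.
The bytes are already most-significant first: 0xCADE820B.
Top bit is set, so as a signed 32-bit value this is 0xCADE820B − 2^32 = -891387381.

-891387381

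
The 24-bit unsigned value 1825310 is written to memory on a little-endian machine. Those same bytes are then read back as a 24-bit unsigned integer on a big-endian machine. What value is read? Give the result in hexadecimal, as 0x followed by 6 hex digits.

1825310 in 24-bit hexadecimal is 0x1BDA1E.
Stored little-endian, the bytes at ascending addresses are 1E DA 1B.
Read back as big-endian, the last byte is least significant, giving 0x1EDA1B.

0x1EDA1B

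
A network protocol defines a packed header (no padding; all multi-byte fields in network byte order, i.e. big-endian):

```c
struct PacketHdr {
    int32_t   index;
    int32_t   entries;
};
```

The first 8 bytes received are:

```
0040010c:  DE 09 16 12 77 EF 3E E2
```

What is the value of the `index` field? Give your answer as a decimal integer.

-569829870

`index` is the first field, at byte offset 0, occupying 4 bytes.
Bytes at offsets 0..3: DE 09 16 12.
In big-endian order the high byte comes first in memory.
The bytes are already most-significant first: 0xDE091612.
Top bit is set, so as a signed 32-bit value this is 0xDE091612 − 2^32 = -569829870.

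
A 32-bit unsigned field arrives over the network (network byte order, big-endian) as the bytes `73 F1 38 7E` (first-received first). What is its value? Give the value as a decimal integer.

1945188478

Big-endian: lowest address holds the most-significant byte.
The bytes are already most-significant first: 0x73F1387E.
0x73F1387E = 1945188478.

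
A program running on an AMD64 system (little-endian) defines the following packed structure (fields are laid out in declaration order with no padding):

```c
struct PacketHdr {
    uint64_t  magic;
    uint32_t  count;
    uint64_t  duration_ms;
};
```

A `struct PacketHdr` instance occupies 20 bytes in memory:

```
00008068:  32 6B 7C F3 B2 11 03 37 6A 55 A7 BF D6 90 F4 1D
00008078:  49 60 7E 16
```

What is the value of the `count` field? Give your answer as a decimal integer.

`count` follows `magic` (8 bytes), so it starts at byte offset 8 and occupies 4 bytes.
Bytes at offsets 8..11: 6A 55 A7 BF.
In little-endian order the low byte comes first in memory.
Reassemble most-significant byte first: BF A7 55 6A → 0xBFA7556A.
0xBFA7556A = 3215414634.

3215414634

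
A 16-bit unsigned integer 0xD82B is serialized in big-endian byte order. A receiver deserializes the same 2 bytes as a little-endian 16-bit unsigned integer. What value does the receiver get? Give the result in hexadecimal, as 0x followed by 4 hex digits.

Stored big-endian, the bytes at ascending addresses are D8 2B.
Read back as little-endian, the first byte is least significant, giving 0x2BD8.

0x2BD8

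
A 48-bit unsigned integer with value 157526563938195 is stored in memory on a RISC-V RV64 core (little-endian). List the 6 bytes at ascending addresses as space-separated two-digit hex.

157526563938195 in hexadecimal, padded to 48 bits, is 0x8F4502E2DF93.
Split into bytes (most-significant first): 8F 45 02 E2 DF 93.
Little-endian: lowest address holds the least-significant byte.
So at ascending addresses the bytes are 93 DF E2 02 45 8F.

93 DF E2 02 45 8F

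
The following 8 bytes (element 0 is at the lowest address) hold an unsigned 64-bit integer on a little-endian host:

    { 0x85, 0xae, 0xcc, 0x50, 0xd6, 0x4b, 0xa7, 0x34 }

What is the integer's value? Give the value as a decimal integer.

3794084594933608069

In little-endian order the low byte comes first in memory.
Reassemble most-significant byte first: 34 A7 4B D6 50 CC AE 85 → 0x34A74BD650CCAE85.
0x34A74BD650CCAE85 = 3794084594933608069.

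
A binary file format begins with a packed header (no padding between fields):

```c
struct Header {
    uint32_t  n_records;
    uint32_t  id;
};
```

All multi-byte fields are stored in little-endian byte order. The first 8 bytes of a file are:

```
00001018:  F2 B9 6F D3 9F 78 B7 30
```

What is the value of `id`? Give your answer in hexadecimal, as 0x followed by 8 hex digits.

`id` follows `n_records` (4 bytes), so it starts at byte offset 4 and occupies 4 bytes.
Bytes at offsets 4..7: 9F 78 B7 30.
Little-endian stores the least-significant byte at the lowest address.
Reassemble most-significant byte first: 30 B7 78 9F → 0x30B7789F.

0x30B7789F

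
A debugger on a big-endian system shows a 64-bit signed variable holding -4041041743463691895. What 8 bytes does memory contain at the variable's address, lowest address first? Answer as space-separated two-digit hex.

Two's complement of -4041041743463691895 in 64 bits: 4041041743463691895 = 0x3814AA0E29ADB677; invert → 0xC7EB55F1D6524988; add 1 → 0xC7EB55F1D6524989.
Split into bytes (most-significant first): C7 EB 55 F1 D6 52 49 89.
Big-endian stores the most-significant byte at the lowest address.
So the memory order matches the most-significant-first order: C7 EB 55 F1 D6 52 49 89.

C7 EB 55 F1 D6 52 49 89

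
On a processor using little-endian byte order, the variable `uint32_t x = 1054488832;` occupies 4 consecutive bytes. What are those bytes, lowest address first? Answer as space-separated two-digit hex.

1054488832 in hexadecimal, padded to 32 bits, is 0x3EDA3900.
Split into bytes (most-significant first): 3E DA 39 00.
In little-endian order the low byte comes first in memory.
So at ascending addresses the bytes are 00 39 DA 3E.

00 39 DA 3E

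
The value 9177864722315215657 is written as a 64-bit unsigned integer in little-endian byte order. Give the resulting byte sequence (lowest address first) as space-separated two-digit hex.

9177864722315215657 in hexadecimal, padded to 64 bits, is 0x7F5E5356AA300329.
Split into bytes (most-significant first): 7F 5E 53 56 AA 30 03 29.
Little-endian: lowest address holds the least-significant byte.
So at ascending addresses the bytes are 29 03 30 AA 56 53 5E 7F.

29 03 30 AA 56 53 5E 7F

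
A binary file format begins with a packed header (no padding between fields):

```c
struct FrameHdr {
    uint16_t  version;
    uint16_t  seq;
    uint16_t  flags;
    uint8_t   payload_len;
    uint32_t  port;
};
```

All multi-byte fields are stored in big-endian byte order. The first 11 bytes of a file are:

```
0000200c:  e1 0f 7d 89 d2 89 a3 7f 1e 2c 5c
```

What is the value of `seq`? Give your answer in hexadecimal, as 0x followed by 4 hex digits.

`seq` follows `version` (2 bytes), so it starts at byte offset 2 and occupies 2 bytes.
Bytes at offsets 2..3: 7D 89.
In big-endian order the high byte comes first in memory.
The bytes are already most-significant first: 0x7D89.

0x7D89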